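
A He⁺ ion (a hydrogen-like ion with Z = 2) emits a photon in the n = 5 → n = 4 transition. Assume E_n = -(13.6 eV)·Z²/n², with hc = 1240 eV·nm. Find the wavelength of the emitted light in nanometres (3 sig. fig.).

For Z = 2 the level energies scale as Z², so the effective Rydberg energy is 13.6 × 4 = 54.40 eV.
ΔE = 54.40 × (1/4² − 1/5²) = 54.40 × 0.02250 = 1.224 eV.
λ = hc/ΔE = 1240 / 1.224 = 1010 nm.

1010 nm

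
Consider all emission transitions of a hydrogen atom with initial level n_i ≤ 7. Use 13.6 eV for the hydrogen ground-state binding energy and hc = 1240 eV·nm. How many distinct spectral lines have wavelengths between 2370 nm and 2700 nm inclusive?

1

Enumerate all n_i → n_f pairs with 1 ≤ n_f < n_i ≤ 7 and compute λ = 1240 / [13.6·1·(1/n_f² − 1/n_i²)].
Lines falling in [2370, 2700] nm: 6→4 (2626 nm).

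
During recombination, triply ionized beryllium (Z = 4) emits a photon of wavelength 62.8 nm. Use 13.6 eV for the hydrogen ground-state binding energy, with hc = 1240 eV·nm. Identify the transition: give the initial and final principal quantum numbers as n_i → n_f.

n_i = 7, n_f = 3

The photon energy is ΔE = hc/λ = 1240 / 62.8 = 19.75 eV.
With Z = 4, ΔE = 217.6 × (1/n_f² − 1/n_i²), so 1/n_f² − 1/n_i² = 0.09074.
Trying n_f = 3 gives 1/n_i² = 0.02037, i.e. n_i ≈ 7; this pair matches.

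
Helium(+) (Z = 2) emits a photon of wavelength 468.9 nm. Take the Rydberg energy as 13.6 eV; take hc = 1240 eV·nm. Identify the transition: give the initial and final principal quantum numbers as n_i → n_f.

The photon energy is ΔE = hc/λ = 1240 / 468.9 = 2.644 eV.
With Z = 2, ΔE = 54.40 × (1/n_f² − 1/n_i²), so 1/n_f² − 1/n_i² = 0.04861.
Trying n_f = 3 gives 1/n_i² = 0.06250, i.e. n_i ≈ 4; this pair matches.

n_i = 4, n_f = 3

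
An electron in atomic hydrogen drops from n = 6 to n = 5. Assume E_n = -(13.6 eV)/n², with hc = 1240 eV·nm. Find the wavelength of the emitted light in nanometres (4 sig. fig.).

7460 nm

ΔE = 13.60 × (1/5² − 1/6²) = 13.60 × 0.01222 = 0.1662 eV.
λ = hc/ΔE = 1240 / 0.1662 = 7460 nm.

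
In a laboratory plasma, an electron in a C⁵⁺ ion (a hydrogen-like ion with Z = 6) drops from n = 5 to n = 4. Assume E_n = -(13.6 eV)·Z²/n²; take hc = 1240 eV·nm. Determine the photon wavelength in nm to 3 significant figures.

For Z = 6 the level energies scale as Z², so the effective Rydberg energy is 13.6 × 36 = 489.6 eV.
ΔE = 489.6 × (1/4² − 1/5²) = 489.6 × 0.02250 = 11.02 eV.
λ = hc/ΔE = 1240 / 11.02 = 113 nm.

113 nm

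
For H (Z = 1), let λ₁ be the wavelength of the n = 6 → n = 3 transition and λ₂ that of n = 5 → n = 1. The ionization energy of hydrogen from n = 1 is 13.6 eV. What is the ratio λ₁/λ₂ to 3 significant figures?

11.5

λ ∝ 1/ΔE ∝ 1/(1/n_f² − 1/n_i²), and the Z² and hc factors cancel in the ratio.
λ₁/λ₂ = (1/1² − 1/5²)/(1/3² − 1/6²) = 0.9600/0.08333 = 11.5.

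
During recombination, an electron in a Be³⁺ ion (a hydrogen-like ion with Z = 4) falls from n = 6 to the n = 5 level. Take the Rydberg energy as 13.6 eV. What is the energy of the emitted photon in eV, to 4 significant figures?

2.660 eV

The Bohr energies scale as Z², so for Z = 4: E_n = −217.6/n² eV.
E_6 = −217.6/36 = −6.044 eV and E_5 = −217.6/25 = −8.704 eV.
The photon energy is |E_6 − E_5| = 2.660 eV.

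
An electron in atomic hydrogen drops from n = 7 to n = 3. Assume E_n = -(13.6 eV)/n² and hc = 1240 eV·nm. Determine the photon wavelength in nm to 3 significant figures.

ΔE = 13.60 × (1/3² − 1/7²) = 13.60 × 0.09070 = 1.234 eV.
λ = hc/ΔE = 1240 / 1.234 = 1010 nm.

1010 nm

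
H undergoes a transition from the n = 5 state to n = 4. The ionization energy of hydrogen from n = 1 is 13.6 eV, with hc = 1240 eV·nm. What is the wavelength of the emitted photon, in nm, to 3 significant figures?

4050 nm

ΔE = 13.60 × (1/4² − 1/5²) = 13.60 × 0.02250 = 0.3060 eV.
λ = hc/ΔE = 1240 / 0.3060 = 4050 nm.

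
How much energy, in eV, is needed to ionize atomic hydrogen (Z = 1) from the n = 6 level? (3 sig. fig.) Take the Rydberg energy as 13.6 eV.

0.378 eV

E_6 = −13.60/36 = −0.378 eV, so ionization (to E = 0) requires 0.378 eV.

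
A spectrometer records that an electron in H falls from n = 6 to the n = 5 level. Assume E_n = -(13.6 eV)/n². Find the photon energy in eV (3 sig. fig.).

E_6 = −13.60/36 = −0.3778 eV and E_5 = −13.60/25 = −0.5440 eV.
The photon energy is |E_6 − E_5| = 0.166 eV.

0.166 eV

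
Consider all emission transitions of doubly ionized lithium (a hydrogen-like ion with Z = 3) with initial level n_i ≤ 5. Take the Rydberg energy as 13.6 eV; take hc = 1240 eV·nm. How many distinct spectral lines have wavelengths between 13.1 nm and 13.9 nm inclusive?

Enumerate all n_i → n_f pairs with 1 ≤ n_f < n_i ≤ 5 and compute λ = 1240 / [13.6·9·(1/n_f² − 1/n_i²)].
Lines falling in [13.1, 13.9] nm: 2→1 (13.51 nm).

1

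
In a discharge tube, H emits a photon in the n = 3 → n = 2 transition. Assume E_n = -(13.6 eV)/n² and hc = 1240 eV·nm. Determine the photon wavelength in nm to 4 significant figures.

ΔE = 13.60 × (1/2² − 1/3²) = 13.60 × 0.1389 = 1.889 eV.
λ = hc/ΔE = 1240 / 1.889 = 656.5 nm.
This line belongs to the Balmer series.

656.5 nm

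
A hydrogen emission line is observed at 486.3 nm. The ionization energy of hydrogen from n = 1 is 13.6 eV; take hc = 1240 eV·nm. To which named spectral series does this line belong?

Balmer

ΔE = 1240/486.3 = 2.550 eV.
This matches 13.6 × (1/2² − 1/4²), so n_f = 2: the Balmer series.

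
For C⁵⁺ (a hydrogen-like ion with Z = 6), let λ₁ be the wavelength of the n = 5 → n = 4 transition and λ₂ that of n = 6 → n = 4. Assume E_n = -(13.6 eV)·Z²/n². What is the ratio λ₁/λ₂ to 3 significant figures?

1.54

λ ∝ 1/ΔE ∝ 1/(1/n_f² − 1/n_i²), and the Z² and hc factors cancel in the ratio.
λ₁/λ₂ = (1/4² − 1/6²)/(1/4² − 1/5²) = 0.03472/0.02250 = 1.54.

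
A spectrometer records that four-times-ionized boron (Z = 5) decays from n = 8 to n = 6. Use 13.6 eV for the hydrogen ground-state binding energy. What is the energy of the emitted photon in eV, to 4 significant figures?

The Bohr energies scale as Z², so for Z = 5: E_n = −340.0/n² eV.
E_8 = −340.0/64 = −5.313 eV and E_6 = −340.0/36 = −9.444 eV.
The photon energy is |E_8 − E_6| = 4.132 eV.

4.132 eV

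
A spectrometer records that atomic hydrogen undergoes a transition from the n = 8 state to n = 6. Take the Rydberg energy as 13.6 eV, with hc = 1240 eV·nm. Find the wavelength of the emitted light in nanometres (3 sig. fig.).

ΔE = 13.60 × (1/6² − 1/8²) = 13.60 × 0.01215 = 0.1653 eV.
λ = hc/ΔE = 1240 / 0.1653 = 7500 nm.

7500 nm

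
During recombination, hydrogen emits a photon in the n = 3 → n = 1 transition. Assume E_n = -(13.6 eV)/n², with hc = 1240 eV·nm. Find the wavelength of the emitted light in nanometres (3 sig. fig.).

ΔE = 13.60 × (1/1² − 1/3²) = 13.60 × 0.8889 = 12.09 eV.
λ = hc/ΔE = 1240 / 12.09 = 103 nm.
This line belongs to the Lyman series.

103 nm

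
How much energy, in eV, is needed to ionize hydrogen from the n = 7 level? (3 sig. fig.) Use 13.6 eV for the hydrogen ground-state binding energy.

E_7 = −13.60/49 = −0.278 eV, so ionization (to E = 0) requires 0.278 eV.

0.278 eV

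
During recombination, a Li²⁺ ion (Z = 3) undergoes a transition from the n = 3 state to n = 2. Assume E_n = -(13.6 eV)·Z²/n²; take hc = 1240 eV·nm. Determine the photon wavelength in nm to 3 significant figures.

For Z = 3 the level energies scale as Z², so the effective Rydberg energy is 13.6 × 9 = 122.4 eV.
ΔE = 122.4 × (1/2² − 1/3²) = 122.4 × 0.1389 = 17.00 eV.
λ = hc/ΔE = 1240 / 17.00 = 72.9 nm.

72.9 nm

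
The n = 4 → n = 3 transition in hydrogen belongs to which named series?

Paschen

The series is set by the lower level: n_f = 3 is the Paschen series.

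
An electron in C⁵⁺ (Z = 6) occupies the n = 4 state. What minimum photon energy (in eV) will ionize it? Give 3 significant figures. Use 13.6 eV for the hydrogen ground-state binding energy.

E_n = −13.6 Z²/n² = −489.6/n² eV for Z = 6.
E_4 = −489.6/16 = −30.6 eV, so ionization (to E = 0) requires 30.6 eV.

30.6 eV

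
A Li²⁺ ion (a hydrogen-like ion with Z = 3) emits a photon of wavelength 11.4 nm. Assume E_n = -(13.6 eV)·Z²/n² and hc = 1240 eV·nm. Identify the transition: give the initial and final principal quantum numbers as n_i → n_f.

n_i = 3, n_f = 1

The photon energy is ΔE = hc/λ = 1240 / 11.4 = 108.8 eV.
With Z = 3, ΔE = 122.4 × (1/n_f² − 1/n_i²), so 1/n_f² − 1/n_i² = 0.8887.
Trying n_f = 1 gives 1/n_i² = 0.1113, i.e. n_i ≈ 3; this pair matches.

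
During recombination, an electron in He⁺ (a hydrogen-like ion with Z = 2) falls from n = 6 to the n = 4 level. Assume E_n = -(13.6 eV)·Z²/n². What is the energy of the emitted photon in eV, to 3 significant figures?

The Bohr energies scale as Z², so for Z = 2: E_n = −54.40/n² eV.
E_6 = −54.40/36 = −1.511 eV and E_4 = −54.40/16 = −3.400 eV.
The photon energy is |E_6 − E_4| = 1.89 eV.

1.89 eV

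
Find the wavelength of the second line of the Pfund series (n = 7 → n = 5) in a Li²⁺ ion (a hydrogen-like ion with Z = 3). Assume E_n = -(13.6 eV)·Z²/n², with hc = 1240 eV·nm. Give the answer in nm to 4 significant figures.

517.1 nm

The Pfund series terminates on n_f = 5; the second line has n_i = 5+2 = 7.
ΔE = 122.4 × (1/5² − 1/7²) = 2.398 eV.
λ = 1240 / 2.398 = 517.1 nm.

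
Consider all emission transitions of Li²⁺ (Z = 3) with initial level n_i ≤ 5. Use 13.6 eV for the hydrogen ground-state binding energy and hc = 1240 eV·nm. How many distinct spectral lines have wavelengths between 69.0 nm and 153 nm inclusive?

2

Enumerate all n_i → n_f pairs with 1 ≤ n_f < n_i ≤ 5 and compute λ = 1240 / [13.6·9·(1/n_f² − 1/n_i²)].
Lines falling in [69.0, 153] nm: 3→2 (72.94 nm), 5→3 (142.5 nm).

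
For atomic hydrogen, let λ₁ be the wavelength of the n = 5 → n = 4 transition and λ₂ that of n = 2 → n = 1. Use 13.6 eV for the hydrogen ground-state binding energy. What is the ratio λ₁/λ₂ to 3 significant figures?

33.3

λ ∝ 1/ΔE ∝ 1/(1/n_f² − 1/n_i²), and the Z² and hc factors cancel in the ratio.
λ₁/λ₂ = (1/1² − 1/2²)/(1/4² − 1/5²) = 0.7500/0.02250 = 33.3.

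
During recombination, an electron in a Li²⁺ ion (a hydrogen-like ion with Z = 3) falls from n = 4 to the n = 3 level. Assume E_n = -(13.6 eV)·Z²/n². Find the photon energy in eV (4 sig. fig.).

The Bohr energies scale as Z², so for Z = 3: E_n = −122.4/n² eV.
E_4 = −122.4/16 = −7.650 eV and E_3 = −122.4/9 = −13.60 eV.
The photon energy is |E_4 − E_3| = 5.950 eV.

5.950 eV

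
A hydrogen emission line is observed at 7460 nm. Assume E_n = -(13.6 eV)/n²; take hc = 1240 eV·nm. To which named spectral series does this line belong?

ΔE = 1240/7460 = 0.1662 eV.
This matches 13.6 × (1/5² − 1/6²), so n_f = 5: the Pfund series.

Pfund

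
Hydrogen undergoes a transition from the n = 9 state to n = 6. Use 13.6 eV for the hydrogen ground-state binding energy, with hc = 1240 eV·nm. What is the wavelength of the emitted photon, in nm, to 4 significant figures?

5908 nm

ΔE = 13.60 × (1/6² − 1/9²) = 13.60 × 0.01543 = 0.2099 eV.
λ = hc/ΔE = 1240 / 0.2099 = 5908 nm.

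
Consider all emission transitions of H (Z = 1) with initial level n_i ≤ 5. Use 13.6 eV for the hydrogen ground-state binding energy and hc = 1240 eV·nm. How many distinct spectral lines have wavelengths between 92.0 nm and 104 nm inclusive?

3

Enumerate all n_i → n_f pairs with 1 ≤ n_f < n_i ≤ 5 and compute λ = 1240 / [13.6·1·(1/n_f² − 1/n_i²)].
Lines falling in [92.0, 104] nm: 5→1 (94.98 nm), 4→1 (97.25 nm), 3→1 (102.6 nm).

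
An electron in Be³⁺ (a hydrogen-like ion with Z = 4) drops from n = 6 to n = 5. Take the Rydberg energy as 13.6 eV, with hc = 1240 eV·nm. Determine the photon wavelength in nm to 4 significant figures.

466.2 nm

For Z = 4 the level energies scale as Z², so the effective Rydberg energy is 13.6 × 16 = 217.6 eV.
ΔE = 217.6 × (1/5² − 1/6²) = 217.6 × 0.01222 = 2.660 eV.
λ = hc/ΔE = 1240 / 2.660 = 466.2 nm.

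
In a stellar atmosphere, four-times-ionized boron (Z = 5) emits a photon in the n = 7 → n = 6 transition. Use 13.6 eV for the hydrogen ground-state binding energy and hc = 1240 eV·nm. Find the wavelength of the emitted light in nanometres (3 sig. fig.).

For Z = 5 the level energies scale as Z², so the effective Rydberg energy is 13.6 × 25 = 340.0 eV.
ΔE = 340.0 × (1/6² − 1/7²) = 340.0 × 0.007370 = 2.506 eV.
λ = hc/ΔE = 1240 / 2.506 = 495 nm.

495 nm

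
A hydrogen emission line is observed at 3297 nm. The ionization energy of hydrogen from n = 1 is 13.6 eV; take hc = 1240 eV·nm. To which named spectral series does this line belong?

Pfund

ΔE = 1240/3297 = 0.3761 eV.
This matches 13.6 × (1/5² − 1/9²), so n_f = 5: the Pfund series.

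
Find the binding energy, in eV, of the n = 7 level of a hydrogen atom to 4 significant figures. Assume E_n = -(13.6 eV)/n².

0.2776 eV

E_7 = −13.60/49 = −0.2776 eV, so ionization (to E = 0) requires 0.2776 eV.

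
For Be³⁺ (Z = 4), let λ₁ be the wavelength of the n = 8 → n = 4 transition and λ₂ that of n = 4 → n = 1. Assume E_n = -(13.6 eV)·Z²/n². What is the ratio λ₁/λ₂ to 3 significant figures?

λ ∝ 1/ΔE ∝ 1/(1/n_f² − 1/n_i²), and the Z² and hc factors cancel in the ratio.
λ₁/λ₂ = (1/1² − 1/4²)/(1/4² − 1/8²) = 0.9375/0.04688 = 20.0.

20.0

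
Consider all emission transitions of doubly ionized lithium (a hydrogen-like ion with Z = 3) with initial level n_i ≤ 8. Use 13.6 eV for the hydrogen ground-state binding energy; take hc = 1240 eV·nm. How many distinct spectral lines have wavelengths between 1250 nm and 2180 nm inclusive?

Enumerate all n_i → n_f pairs with 1 ≤ n_f < n_i ≤ 8 and compute λ = 1240 / [13.6·9·(1/n_f² − 1/n_i²)].
Lines falling in [1250, 2180] nm: 7→6 (1375 nm), 8→7 (2118 nm).

2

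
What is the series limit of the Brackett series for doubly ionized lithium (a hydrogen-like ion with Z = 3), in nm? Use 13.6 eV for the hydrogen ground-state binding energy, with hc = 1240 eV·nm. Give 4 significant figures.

The Brackett series has lower level n_f = 4; the series limit corresponds to n_i → ∞.
ΔE_max = 13.6 × 9 / 4² = 7.650 eV.
λ_min = 1240 / 7.650 = 162.1 nm.

162.1 nm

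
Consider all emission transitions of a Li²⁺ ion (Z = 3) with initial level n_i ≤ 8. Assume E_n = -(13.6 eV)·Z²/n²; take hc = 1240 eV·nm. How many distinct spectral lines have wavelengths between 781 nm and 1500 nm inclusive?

3

Enumerate all n_i → n_f pairs with 1 ≤ n_f < n_i ≤ 8 and compute λ = 1240 / [13.6·9·(1/n_f² − 1/n_i²)].
Lines falling in [781, 1500] nm: 6→5 (828.9 nm), 8→6 (833.6 nm), 7→6 (1375 nm).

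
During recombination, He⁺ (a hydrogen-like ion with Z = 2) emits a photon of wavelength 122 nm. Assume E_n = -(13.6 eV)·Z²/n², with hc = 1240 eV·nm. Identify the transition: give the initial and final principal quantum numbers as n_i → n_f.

n_i = 4, n_f = 2

The photon energy is ΔE = hc/λ = 1240 / 122 = 10.16 eV.
With Z = 2, ΔE = 54.40 × (1/n_f² − 1/n_i²), so 1/n_f² − 1/n_i² = 0.1868.
Trying n_f = 2 gives 1/n_i² = 0.06316, i.e. n_i ≈ 4; this pair matches.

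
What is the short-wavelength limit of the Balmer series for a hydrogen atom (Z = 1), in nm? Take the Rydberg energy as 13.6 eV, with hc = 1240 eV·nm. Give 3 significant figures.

365 nm

The Balmer series has lower level n_f = 2; the series limit corresponds to n_i → ∞.
ΔE_max = 13.6 × 1 / 2² = 3.400 eV.
λ_min = 1240 / 3.400 = 365 nm.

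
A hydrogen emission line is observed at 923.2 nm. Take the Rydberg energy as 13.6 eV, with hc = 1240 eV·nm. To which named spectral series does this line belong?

ΔE = 1240/923.2 = 1.343 eV.
This matches 13.6 × (1/3² − 1/9²), so n_f = 3: the Paschen series.

Paschen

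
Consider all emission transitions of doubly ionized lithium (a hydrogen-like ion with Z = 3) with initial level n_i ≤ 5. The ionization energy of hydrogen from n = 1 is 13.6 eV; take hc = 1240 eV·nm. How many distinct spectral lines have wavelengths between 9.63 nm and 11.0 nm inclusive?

2

Enumerate all n_i → n_f pairs with 1 ≤ n_f < n_i ≤ 5 and compute λ = 1240 / [13.6·9·(1/n_f² − 1/n_i²)].
Lines falling in [9.63, 11.0] nm: 5→1 (10.55 nm), 4→1 (10.81 nm).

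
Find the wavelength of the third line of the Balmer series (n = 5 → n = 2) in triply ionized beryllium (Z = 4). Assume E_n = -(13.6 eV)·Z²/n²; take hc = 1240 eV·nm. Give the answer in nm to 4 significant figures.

27.14 nm

The Balmer series terminates on n_f = 2; the third line has n_i = 2+3 = 5.
ΔE = 217.6 × (1/2² − 1/5²) = 45.70 eV.
λ = 1240 / 45.70 = 27.14 nm.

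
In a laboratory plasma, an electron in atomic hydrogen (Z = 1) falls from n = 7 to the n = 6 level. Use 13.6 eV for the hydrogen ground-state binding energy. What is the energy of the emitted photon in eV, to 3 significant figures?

0.100 eV

E_7 = −13.60/49 = −0.2776 eV and E_6 = −13.60/36 = −0.3778 eV.
The photon energy is |E_7 − E_6| = 0.100 eV.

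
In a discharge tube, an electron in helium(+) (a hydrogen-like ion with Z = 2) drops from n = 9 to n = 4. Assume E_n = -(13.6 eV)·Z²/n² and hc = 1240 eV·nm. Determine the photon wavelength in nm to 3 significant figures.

For Z = 2 the level energies scale as Z², so the effective Rydberg energy is 13.6 × 4 = 54.40 eV.
ΔE = 54.40 × (1/4² − 1/9²) = 54.40 × 0.05015 = 2.728 eV.
λ = hc/ΔE = 1240 / 2.728 = 454 nm.

454 nm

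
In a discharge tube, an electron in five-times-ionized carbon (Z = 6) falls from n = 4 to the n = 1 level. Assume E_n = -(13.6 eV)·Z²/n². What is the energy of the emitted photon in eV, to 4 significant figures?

The Bohr energies scale as Z², so for Z = 6: E_n = −489.6/n² eV.
E_4 = −489.6/16 = −30.60 eV and E_1 = −489.6/1 = −489.6 eV.
The photon energy is |E_4 − E_1| = 459.0 eV.

459.0 eV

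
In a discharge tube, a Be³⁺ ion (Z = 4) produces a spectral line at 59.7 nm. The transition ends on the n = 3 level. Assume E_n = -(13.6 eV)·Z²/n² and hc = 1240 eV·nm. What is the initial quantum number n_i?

n_i = 8

The photon energy is ΔE = hc/λ = 1240 / 59.7 = 20.77 eV.
With Z = 4, ΔE = 217.6 × (1/n_f² − 1/n_i²), so 1/n_f² − 1/n_i² = 0.09545.
With n_f = 3: 1/n_i² = 1/9 − 0.09545 = 0.01566, so n_i ≈ 7.99.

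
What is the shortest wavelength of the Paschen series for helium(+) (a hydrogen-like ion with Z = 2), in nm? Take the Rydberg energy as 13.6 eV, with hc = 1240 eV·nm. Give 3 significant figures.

205 nm

The Paschen series has lower level n_f = 3; the series limit corresponds to n_i → ∞.
ΔE_max = 13.6 × 4 / 3² = 6.044 eV.
λ_min = 1240 / 6.044 = 205 nm.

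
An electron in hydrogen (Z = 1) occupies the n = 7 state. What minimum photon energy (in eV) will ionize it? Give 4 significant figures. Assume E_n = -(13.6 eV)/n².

E_7 = −13.60/49 = −0.2776 eV, so ionization (to E = 0) requires 0.2776 eV.

0.2776 eV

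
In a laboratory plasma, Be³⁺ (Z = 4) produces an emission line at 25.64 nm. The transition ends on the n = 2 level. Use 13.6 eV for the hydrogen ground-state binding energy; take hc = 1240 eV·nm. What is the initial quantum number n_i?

n_i = 6

The photon energy is ΔE = hc/λ = 1240 / 25.64 = 48.36 eV.
With Z = 4, ΔE = 217.6 × (1/n_f² − 1/n_i²), so 1/n_f² − 1/n_i² = 0.2223.
With n_f = 2: 1/n_i² = 1/4 − 0.2223 = 0.02775, so n_i ≈ 6.00.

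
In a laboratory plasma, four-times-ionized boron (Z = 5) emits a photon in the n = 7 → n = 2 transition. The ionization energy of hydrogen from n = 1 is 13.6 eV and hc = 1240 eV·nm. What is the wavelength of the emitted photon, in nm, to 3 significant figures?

For Z = 5 the level energies scale as Z², so the effective Rydberg energy is 13.6 × 25 = 340.0 eV.
ΔE = 340.0 × (1/2² − 1/7²) = 340.0 × 0.2296 = 78.06 eV.
λ = hc/ΔE = 1240 / 78.06 = 15.9 nm.

15.9 nm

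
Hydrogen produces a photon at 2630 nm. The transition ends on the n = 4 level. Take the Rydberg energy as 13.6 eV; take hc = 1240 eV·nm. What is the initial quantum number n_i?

n_i = 6

The photon energy is ΔE = hc/λ = 1240 / 2630 = 0.4715 eV.
With Z = 1, ΔE = 13.60 × (1/n_f² − 1/n_i²), so 1/n_f² − 1/n_i² = 0.03467.
With n_f = 4: 1/n_i² = 1/16 − 0.03467 = 0.02783, so n_i ≈ 5.99.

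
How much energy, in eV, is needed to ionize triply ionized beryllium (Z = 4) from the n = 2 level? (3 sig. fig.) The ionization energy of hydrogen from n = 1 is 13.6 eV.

E_n = −13.6 Z²/n² = −217.6/n² eV for Z = 4.
E_2 = −217.6/4 = −54.4 eV, so ionization (to E = 0) requires 54.4 eV.

54.4 eV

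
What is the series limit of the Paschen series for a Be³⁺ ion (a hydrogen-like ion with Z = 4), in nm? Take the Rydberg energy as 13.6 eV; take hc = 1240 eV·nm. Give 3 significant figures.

51.3 nm

The Paschen series has lower level n_f = 3; the series limit corresponds to n_i → ∞.
ΔE_max = 13.6 × 16 / 3² = 24.18 eV.
λ_min = 1240 / 24.18 = 51.3 nm.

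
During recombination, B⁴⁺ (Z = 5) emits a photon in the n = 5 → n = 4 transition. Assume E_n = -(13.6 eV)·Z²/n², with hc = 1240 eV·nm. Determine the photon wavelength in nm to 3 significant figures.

162 nm

For Z = 5 the level energies scale as Z², so the effective Rydberg energy is 13.6 × 25 = 340.0 eV.
ΔE = 340.0 × (1/4² − 1/5²) = 340.0 × 0.02250 = 7.650 eV.
λ = hc/ΔE = 1240 / 7.650 = 162 nm.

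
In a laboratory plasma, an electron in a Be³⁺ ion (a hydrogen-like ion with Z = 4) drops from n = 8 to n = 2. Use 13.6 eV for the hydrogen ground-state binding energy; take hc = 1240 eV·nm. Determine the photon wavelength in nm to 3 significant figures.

24.3 nm

For Z = 4 the level energies scale as Z², so the effective Rydberg energy is 13.6 × 16 = 217.6 eV.
ΔE = 217.6 × (1/2² − 1/8²) = 217.6 × 0.2344 = 51.00 eV.
λ = hc/ΔE = 1240 / 51.00 = 24.3 nm.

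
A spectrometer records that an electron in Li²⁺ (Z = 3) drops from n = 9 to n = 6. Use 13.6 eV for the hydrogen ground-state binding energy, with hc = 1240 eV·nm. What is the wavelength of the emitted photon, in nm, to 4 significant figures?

For Z = 3 the level energies scale as Z², so the effective Rydberg energy is 13.6 × 9 = 122.4 eV.
ΔE = 122.4 × (1/6² − 1/9²) = 122.4 × 0.01543 = 1.889 eV.
λ = hc/ΔE = 1240 / 1.889 = 656.5 nm.

656.5 nm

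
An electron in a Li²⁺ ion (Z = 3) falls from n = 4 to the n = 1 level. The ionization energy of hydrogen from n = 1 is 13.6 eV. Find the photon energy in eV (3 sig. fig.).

115 eV

The Bohr energies scale as Z², so for Z = 3: E_n = −122.4/n² eV.
E_4 = −122.4/16 = −7.650 eV and E_1 = −122.4/1 = −122.4 eV.
The photon energy is |E_4 − E_1| = 115 eV.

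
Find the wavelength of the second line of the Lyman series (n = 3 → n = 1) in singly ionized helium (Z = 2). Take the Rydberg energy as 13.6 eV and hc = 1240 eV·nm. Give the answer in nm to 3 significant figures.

The Lyman series terminates on n_f = 1; the second line has n_i = 1+2 = 3.
ΔE = 54.40 × (1/1² − 1/3²) = 48.36 eV.
λ = 1240 / 48.36 = 25.6 nm.

25.6 nm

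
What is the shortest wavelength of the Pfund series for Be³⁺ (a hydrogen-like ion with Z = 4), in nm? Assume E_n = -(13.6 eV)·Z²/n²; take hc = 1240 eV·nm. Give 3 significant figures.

142 nm

The Pfund series has lower level n_f = 5; the series limit corresponds to n_i → ∞.
ΔE_max = 13.6 × 16 / 5² = 8.704 eV.
λ_min = 1240 / 8.704 = 142 nm.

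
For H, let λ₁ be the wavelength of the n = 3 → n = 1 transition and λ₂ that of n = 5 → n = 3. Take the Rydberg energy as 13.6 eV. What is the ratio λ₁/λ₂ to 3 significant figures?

λ ∝ 1/ΔE ∝ 1/(1/n_f² − 1/n_i²), and the Z² and hc factors cancel in the ratio.
λ₁/λ₂ = (1/3² − 1/5²)/(1/1² − 1/3²) = 0.07111/0.8889 = 0.0800.

0.0800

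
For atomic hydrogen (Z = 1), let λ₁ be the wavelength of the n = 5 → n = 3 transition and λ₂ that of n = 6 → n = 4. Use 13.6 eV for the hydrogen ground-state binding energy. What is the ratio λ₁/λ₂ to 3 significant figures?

0.488

λ ∝ 1/ΔE ∝ 1/(1/n_f² − 1/n_i²), and the Z² and hc factors cancel in the ratio.
λ₁/λ₂ = (1/4² − 1/6²)/(1/3² − 1/5²) = 0.03472/0.07111 = 0.488.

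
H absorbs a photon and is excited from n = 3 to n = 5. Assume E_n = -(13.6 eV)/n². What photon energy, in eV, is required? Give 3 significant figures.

E_5 = −13.60/25 = −0.5440 eV and E_3 = −13.60/9 = −1.511 eV.
The photon energy is |E_5 − E_3| = 0.967 eV.

0.967 eV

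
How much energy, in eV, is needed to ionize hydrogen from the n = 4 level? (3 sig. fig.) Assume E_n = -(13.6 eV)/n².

0.850 eV

E_4 = −13.60/16 = −0.850 eV, so ionization (to E = 0) requires 0.850 eV.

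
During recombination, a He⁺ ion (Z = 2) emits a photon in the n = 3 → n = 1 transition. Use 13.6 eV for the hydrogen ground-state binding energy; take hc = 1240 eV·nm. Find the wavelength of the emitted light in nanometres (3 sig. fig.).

For Z = 2 the level energies scale as Z², so the effective Rydberg energy is 13.6 × 4 = 54.40 eV.
ΔE = 54.40 × (1/1² − 1/3²) = 54.40 × 0.8889 = 48.36 eV.
λ = hc/ΔE = 1240 / 48.36 = 25.6 nm.

25.6 nm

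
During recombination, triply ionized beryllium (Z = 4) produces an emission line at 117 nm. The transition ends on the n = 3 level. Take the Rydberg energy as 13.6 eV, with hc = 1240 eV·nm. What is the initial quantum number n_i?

The photon energy is ΔE = hc/λ = 1240 / 117 = 10.60 eV.
With Z = 4, ΔE = 217.6 × (1/n_f² − 1/n_i²), so 1/n_f² − 1/n_i² = 0.04871.
With n_f = 3: 1/n_i² = 1/9 − 0.04871 = 0.06241, so n_i ≈ 4.00.

n_i = 4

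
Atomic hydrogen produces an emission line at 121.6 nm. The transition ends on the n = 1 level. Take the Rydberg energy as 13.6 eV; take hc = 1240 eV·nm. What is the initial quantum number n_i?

The photon energy is ΔE = hc/λ = 1240 / 121.6 = 10.20 eV.
With Z = 1, ΔE = 13.60 × (1/n_f² − 1/n_i²), so 1/n_f² − 1/n_i² = 0.7498.
With n_f = 1: 1/n_i² = 1/1 − 0.7498 = 0.2502, so n_i ≈ 2.00.

n_i = 2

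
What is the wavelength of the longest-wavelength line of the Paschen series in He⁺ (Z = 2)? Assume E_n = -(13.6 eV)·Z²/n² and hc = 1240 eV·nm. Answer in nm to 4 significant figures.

The Paschen series terminates on n_f = 3; the first line has n_i = 3+1 = 4.
ΔE = 54.40 × (1/3² − 1/4²) = 2.644 eV.
λ = 1240 / 2.644 = 468.9 nm.

468.9 nm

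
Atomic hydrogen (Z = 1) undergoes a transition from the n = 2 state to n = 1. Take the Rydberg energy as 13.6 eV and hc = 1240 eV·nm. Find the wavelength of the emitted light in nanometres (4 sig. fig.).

ΔE = 13.60 × (1/1² − 1/2²) = 13.60 × 0.7500 = 10.20 eV.
λ = hc/ΔE = 1240 / 10.20 = 121.6 nm.
This line belongs to the Lyman series.

121.6 nm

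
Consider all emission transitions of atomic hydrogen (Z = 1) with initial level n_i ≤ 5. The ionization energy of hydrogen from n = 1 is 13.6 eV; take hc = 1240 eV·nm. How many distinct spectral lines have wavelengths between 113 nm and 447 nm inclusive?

2

Enumerate all n_i → n_f pairs with 1 ≤ n_f < n_i ≤ 5 and compute λ = 1240 / [13.6·1·(1/n_f² − 1/n_i²)].
Lines falling in [113, 447] nm: 2→1 (121.6 nm), 5→2 (434.2 nm).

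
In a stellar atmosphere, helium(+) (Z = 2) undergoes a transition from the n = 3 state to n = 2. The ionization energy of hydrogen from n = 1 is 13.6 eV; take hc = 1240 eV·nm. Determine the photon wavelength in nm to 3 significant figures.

164 nm

For Z = 2 the level energies scale as Z², so the effective Rydberg energy is 13.6 × 4 = 54.40 eV.
ΔE = 54.40 × (1/2² − 1/3²) = 54.40 × 0.1389 = 7.556 eV.
λ = hc/ΔE = 1240 / 7.556 = 164 nm.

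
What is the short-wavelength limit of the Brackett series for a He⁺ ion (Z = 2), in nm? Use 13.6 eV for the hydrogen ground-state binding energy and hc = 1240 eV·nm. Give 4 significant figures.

The Brackett series has lower level n_f = 4; the series limit corresponds to n_i → ∞.
ΔE_max = 13.6 × 4 / 4² = 3.400 eV.
λ_min = 1240 / 3.400 = 364.7 nm.

364.7 nm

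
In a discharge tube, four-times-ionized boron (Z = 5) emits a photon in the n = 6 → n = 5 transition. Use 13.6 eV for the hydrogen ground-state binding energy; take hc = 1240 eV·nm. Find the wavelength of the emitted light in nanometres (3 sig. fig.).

For Z = 5 the level energies scale as Z², so the effective Rydberg energy is 13.6 × 25 = 340.0 eV.
ΔE = 340.0 × (1/5² − 1/6²) = 340.0 × 0.01222 = 4.156 eV.
λ = hc/ΔE = 1240 / 4.156 = 298 nm.

298 nm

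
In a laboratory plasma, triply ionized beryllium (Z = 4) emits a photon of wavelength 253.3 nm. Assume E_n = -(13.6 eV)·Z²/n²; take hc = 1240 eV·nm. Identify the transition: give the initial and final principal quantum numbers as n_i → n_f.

The photon energy is ΔE = hc/λ = 1240 / 253.3 = 4.895 eV.
With Z = 4, ΔE = 217.6 × (1/n_f² − 1/n_i²), so 1/n_f² − 1/n_i² = 0.02250.
Trying n_f = 4 gives 1/n_i² = 0.04000, i.e. n_i ≈ 5; this pair matches.

n_i = 5, n_f = 4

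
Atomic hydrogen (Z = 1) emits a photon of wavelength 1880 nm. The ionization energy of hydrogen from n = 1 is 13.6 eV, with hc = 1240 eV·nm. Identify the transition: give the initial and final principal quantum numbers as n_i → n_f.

n_i = 4, n_f = 3

The photon energy is ΔE = hc/λ = 1240 / 1880 = 0.6596 eV.
With Z = 1, ΔE = 13.60 × (1/n_f² − 1/n_i²), so 1/n_f² − 1/n_i² = 0.04850.
Trying n_f = 3 gives 1/n_i² = 0.06261, i.e. n_i ≈ 4; this pair matches.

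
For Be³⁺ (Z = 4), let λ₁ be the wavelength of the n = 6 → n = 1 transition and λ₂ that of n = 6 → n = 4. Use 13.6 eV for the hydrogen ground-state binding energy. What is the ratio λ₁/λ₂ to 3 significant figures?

λ ∝ 1/ΔE ∝ 1/(1/n_f² − 1/n_i²), and the Z² and hc factors cancel in the ratio.
λ₁/λ₂ = (1/4² − 1/6²)/(1/1² − 1/6²) = 0.03472/0.9722 = 0.0357.

0.0357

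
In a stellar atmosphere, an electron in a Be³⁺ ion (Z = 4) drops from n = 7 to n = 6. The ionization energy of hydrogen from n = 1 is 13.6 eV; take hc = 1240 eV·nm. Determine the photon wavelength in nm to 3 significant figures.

For Z = 4 the level energies scale as Z², so the effective Rydberg energy is 13.6 × 16 = 217.6 eV.
ΔE = 217.6 × (1/6² − 1/7²) = 217.6 × 0.007370 = 1.604 eV.
λ = hc/ΔE = 1240 / 1.604 = 773 nm.

773 nm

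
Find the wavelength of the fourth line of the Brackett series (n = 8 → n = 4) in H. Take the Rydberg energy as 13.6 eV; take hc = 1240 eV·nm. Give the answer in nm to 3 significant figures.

1950 nm

The Brackett series terminates on n_f = 4; the fourth line has n_i = 4+4 = 8.
ΔE = 13.60 × (1/4² − 1/8²) = 0.6375 eV.
λ = 1240 / 0.6375 = 1950 nm.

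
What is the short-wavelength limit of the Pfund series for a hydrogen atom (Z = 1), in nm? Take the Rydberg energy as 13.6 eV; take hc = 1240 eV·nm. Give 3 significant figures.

2280 nm

The Pfund series has lower level n_f = 5; the series limit corresponds to n_i → ∞.
ΔE_max = 13.6 × 1 / 5² = 0.5440 eV.
λ_min = 1240 / 0.5440 = 2280 nm.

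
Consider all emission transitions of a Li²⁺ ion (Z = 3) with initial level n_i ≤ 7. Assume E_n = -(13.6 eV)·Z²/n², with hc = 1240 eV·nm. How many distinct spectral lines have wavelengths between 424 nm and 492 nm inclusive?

1

Enumerate all n_i → n_f pairs with 1 ≤ n_f < n_i ≤ 7 and compute λ = 1240 / [13.6·9·(1/n_f² − 1/n_i²)].
Lines falling in [424, 492] nm: 5→4 (450.3 nm).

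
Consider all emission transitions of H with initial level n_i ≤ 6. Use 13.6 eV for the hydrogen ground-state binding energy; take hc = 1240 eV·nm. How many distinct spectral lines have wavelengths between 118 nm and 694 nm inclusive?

5

Enumerate all n_i → n_f pairs with 1 ≤ n_f < n_i ≤ 6 and compute λ = 1240 / [13.6·1·(1/n_f² − 1/n_i²)].
Lines falling in [118, 694] nm: 2→1 (121.6 nm), 6→2 (410.3 nm), 5→2 (434.2 nm), 4→2 (486.3 nm), 3→2 (656.5 nm).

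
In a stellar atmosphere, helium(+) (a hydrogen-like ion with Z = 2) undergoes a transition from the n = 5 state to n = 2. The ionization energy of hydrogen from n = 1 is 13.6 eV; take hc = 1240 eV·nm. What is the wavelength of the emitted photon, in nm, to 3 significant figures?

109 nm

For Z = 2 the level energies scale as Z², so the effective Rydberg energy is 13.6 × 4 = 54.40 eV.
ΔE = 54.40 × (1/2² − 1/5²) = 54.40 × 0.2100 = 11.42 eV.
λ = hc/ΔE = 1240 / 11.42 = 109 nm.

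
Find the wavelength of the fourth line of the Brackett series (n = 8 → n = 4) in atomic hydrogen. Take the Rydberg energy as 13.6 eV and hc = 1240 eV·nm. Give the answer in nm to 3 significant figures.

1950 nm

The Brackett series terminates on n_f = 4; the fourth line has n_i = 4+4 = 8.
ΔE = 13.60 × (1/4² − 1/8²) = 0.6375 eV.
λ = 1240 / 0.6375 = 1950 nm.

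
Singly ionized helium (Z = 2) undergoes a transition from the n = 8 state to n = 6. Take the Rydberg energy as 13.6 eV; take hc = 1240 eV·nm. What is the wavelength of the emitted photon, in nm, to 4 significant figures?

For Z = 2 the level energies scale as Z², so the effective Rydberg energy is 13.6 × 4 = 54.40 eV.
ΔE = 54.40 × (1/6² − 1/8²) = 54.40 × 0.01215 = 0.6611 eV.
λ = hc/ΔE = 1240 / 0.6611 = 1876 nm.

1876 nm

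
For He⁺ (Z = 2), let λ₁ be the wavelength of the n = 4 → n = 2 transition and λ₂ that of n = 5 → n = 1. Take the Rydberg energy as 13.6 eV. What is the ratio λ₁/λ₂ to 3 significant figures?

λ ∝ 1/ΔE ∝ 1/(1/n_f² − 1/n_i²), and the Z² and hc factors cancel in the ratio.
λ₁/λ₂ = (1/1² − 1/5²)/(1/2² − 1/4²) = 0.9600/0.1875 = 5.12.

5.12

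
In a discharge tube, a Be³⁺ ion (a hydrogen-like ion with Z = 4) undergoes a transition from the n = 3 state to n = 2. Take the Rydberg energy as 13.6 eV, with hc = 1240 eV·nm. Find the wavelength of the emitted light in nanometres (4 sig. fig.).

41.03 nm

For Z = 4 the level energies scale as Z², so the effective Rydberg energy is 13.6 × 16 = 217.6 eV.
ΔE = 217.6 × (1/2² − 1/3²) = 217.6 × 0.1389 = 30.22 eV.
λ = hc/ΔE = 1240 / 30.22 = 41.03 nm.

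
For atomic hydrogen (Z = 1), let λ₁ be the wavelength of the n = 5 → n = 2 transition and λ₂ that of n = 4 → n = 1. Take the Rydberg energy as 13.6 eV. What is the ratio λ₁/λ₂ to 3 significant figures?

4.46

λ ∝ 1/ΔE ∝ 1/(1/n_f² − 1/n_i²), and the Z² and hc factors cancel in the ratio.
λ₁/λ₂ = (1/1² − 1/4²)/(1/2² − 1/5²) = 0.9375/0.2100 = 4.46.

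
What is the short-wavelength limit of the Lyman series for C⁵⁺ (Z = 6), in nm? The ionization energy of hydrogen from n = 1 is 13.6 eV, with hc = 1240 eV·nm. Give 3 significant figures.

The Lyman series has lower level n_f = 1; the series limit corresponds to n_i → ∞.
ΔE_max = 13.6 × 36 / 1² = 489.6 eV.
λ_min = 1240 / 489.6 = 2.53 nm.

2.53 nm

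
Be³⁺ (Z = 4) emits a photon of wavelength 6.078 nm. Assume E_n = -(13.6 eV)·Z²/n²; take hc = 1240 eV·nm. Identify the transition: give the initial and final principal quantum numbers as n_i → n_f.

The photon energy is ΔE = hc/λ = 1240 / 6.078 = 204.0 eV.
With Z = 4, ΔE = 217.6 × (1/n_f² − 1/n_i²), so 1/n_f² − 1/n_i² = 0.9376.
Trying n_f = 1 gives 1/n_i² = 0.06243, i.e. n_i ≈ 4; this pair matches.

n_i = 4, n_f = 1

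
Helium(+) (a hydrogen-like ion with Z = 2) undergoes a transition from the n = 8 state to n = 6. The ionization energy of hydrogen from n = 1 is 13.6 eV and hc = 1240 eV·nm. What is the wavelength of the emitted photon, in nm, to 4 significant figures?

For Z = 2 the level energies scale as Z², so the effective Rydberg energy is 13.6 × 4 = 54.40 eV.
ΔE = 54.40 × (1/6² − 1/8²) = 54.40 × 0.01215 = 0.6611 eV.
λ = hc/ΔE = 1240 / 0.6611 = 1876 nm.

1876 nm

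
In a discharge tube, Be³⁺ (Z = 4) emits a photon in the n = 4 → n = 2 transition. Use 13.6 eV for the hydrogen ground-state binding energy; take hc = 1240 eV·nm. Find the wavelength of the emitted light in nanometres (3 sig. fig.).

For Z = 4 the level energies scale as Z², so the effective Rydberg energy is 13.6 × 16 = 217.6 eV.
ΔE = 217.6 × (1/2² − 1/4²) = 217.6 × 0.1875 = 40.80 eV.
λ = hc/ΔE = 1240 / 40.80 = 30.4 nm.

30.4 nm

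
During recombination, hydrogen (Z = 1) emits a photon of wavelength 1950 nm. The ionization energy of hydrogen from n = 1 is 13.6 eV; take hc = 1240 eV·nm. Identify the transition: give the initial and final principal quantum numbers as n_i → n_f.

The photon energy is ΔE = hc/λ = 1240 / 1950 = 0.6359 eV.
With Z = 1, ΔE = 13.60 × (1/n_f² − 1/n_i²), so 1/n_f² − 1/n_i² = 0.04676.
Trying n_f = 4 gives 1/n_i² = 0.01574, i.e. n_i ≈ 8; this pair matches.

n_i = 8, n_f = 4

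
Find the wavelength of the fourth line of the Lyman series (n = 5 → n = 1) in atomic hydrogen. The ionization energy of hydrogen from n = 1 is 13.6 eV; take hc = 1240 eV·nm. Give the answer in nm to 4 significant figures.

The Lyman series terminates on n_f = 1; the fourth line has n_i = 1+4 = 5.
ΔE = 13.60 × (1/1² − 1/5²) = 13.06 eV.
λ = 1240 / 13.06 = 94.98 nm.

94.98 nm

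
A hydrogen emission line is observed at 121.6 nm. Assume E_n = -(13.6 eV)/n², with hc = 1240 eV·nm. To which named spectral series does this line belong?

Lyman

ΔE = 1240/121.6 = 10.20 eV.
This matches 13.6 × (1/1² − 1/2²), so n_f = 1: the Lyman series.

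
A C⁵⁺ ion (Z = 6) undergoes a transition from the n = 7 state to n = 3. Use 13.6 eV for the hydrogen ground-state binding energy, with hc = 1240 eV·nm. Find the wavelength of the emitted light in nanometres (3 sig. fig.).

27.9 nm

For Z = 6 the level energies scale as Z², so the effective Rydberg energy is 13.6 × 36 = 489.6 eV.
ΔE = 489.6 × (1/3² − 1/7²) = 489.6 × 0.09070 = 44.41 eV.
λ = hc/ΔE = 1240 / 44.41 = 27.9 nm.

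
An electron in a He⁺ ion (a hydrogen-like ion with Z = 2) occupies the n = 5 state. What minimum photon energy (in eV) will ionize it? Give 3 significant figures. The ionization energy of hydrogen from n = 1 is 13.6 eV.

E_n = −13.6 Z²/n² = −54.40/n² eV for Z = 2.
E_5 = −54.40/25 = −2.18 eV, so ionization (to E = 0) requires 2.18 eV.

2.18 eV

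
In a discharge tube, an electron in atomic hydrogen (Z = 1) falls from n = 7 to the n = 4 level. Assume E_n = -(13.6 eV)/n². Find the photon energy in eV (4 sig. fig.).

0.5724 eV

E_7 = −13.60/49 = −0.2776 eV and E_4 = −13.60/16 = −0.8500 eV.
The photon energy is |E_7 − E_4| = 0.5724 eV.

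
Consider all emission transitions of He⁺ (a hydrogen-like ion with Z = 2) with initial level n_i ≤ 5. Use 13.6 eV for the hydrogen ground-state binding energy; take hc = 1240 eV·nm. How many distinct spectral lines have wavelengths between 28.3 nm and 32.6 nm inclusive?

1

Enumerate all n_i → n_f pairs with 1 ≤ n_f < n_i ≤ 5 and compute λ = 1240 / [13.6·4·(1/n_f² − 1/n_i²)].
Lines falling in [28.3, 32.6] nm: 2→1 (30.39 nm).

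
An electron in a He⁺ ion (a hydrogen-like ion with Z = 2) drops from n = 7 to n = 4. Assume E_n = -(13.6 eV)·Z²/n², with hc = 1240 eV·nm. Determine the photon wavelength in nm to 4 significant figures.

541.5 nm

For Z = 2 the level energies scale as Z², so the effective Rydberg energy is 13.6 × 4 = 54.40 eV.
ΔE = 54.40 × (1/4² − 1/7²) = 54.40 × 0.04209 = 2.290 eV.
λ = hc/ΔE = 1240 / 2.290 = 541.5 nm.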